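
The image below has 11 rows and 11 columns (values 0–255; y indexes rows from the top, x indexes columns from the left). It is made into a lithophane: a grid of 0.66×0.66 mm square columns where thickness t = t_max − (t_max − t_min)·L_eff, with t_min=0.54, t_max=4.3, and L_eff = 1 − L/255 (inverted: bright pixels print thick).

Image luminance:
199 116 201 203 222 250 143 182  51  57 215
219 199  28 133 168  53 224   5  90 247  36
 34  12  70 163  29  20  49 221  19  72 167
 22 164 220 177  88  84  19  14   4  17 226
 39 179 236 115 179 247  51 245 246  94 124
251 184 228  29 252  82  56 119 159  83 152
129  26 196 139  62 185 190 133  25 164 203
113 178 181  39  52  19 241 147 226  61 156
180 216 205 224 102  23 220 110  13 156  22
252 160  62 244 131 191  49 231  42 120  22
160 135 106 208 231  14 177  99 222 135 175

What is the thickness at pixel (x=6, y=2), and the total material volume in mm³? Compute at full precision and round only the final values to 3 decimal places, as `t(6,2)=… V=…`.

span = t_max - t_min = 4.3 - 0.54 = 3.760
L(6,2) = 49, L_eff = 1 - 49/255 = 0.807843 (inverted)
t(6,2) = 4.3 - 3.760·0.807843 = 1.263
Σt over all 11·11 pixels = 1279359/4250 ≈ 301.0256471
V = pitch²·Σt = 0.66²·1279359/4250 = 131.127

t(6,2)=1.263 V=131.127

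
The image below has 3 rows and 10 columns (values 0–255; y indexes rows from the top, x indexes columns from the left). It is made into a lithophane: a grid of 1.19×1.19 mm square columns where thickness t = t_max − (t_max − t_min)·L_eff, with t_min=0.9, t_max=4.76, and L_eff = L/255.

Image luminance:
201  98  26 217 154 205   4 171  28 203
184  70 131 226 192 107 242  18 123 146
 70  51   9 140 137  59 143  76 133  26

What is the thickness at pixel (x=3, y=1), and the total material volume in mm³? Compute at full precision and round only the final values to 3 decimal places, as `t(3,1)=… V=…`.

span = t_max - t_min = 4.76 - 0.9 = 3.860
L(3,1) = 226, L_eff = 226/255 = 0.886275
t(3,1) = 4.76 - 3.860·0.886275 = 1.339
Σt over all 3·10 pixels = 112783/1275 ≈ 88.4572549
V = pitch²·Σt = 1.19²·112783/1275 = 125.264

t(3,1)=1.339 V=125.264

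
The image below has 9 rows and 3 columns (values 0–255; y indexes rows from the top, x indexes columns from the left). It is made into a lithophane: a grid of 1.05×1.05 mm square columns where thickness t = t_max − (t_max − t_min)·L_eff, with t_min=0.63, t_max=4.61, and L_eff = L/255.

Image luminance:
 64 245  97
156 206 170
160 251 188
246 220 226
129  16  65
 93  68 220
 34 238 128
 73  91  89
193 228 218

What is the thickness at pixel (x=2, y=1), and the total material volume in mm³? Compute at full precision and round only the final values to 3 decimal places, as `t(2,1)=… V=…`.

t(2,1)=1.957 V=66.470

span = t_max - t_min = 4.61 - 0.63 = 3.980
L(2,1) = 170, L_eff = 170/255 = 0.666667
t(2,1) = 4.61 - 3.980·0.666667 = 1.957
Σt over all 9·3 pixels = 1537409/25500 ≈ 60.2905490
V = pitch²·Σt = 1.05²·1537409/25500 = 66.470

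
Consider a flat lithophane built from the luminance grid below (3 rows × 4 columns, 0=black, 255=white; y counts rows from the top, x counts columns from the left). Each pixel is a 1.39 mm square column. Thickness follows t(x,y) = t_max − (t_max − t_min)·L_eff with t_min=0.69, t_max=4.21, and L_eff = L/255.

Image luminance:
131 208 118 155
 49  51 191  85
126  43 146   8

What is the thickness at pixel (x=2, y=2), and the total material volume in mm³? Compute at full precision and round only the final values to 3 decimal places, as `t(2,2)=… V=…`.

t(2,2)=2.195 V=62.645

span = t_max - t_min = 4.21 - 0.69 = 3.520
L(2,2) = 146, L_eff = 146/255 = 0.572549
t(2,2) = 4.21 - 3.520·0.572549 = 2.195
Σt over all 3·4 pixels = 68899/2125 ≈ 32.4230588
V = pitch²·Σt = 1.39²·68899/2125 = 62.645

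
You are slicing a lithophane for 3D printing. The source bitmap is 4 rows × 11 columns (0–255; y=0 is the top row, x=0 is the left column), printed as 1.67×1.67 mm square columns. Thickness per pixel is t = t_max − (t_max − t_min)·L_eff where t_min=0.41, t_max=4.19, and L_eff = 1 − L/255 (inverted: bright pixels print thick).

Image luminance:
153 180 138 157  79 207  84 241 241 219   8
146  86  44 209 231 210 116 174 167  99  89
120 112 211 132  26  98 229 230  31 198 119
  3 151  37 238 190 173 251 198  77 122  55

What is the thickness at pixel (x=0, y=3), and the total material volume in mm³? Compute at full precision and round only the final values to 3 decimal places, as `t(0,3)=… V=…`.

span = t_max - t_min = 4.19 - 0.41 = 3.780
L(0,3) = 3, L_eff = 1 - 3/255 = 0.988235 (inverted)
t(0,3) = 4.19 - 3.780·0.988235 = 0.454
Σt over all 4·11 pixels = 472247/4250 ≈ 111.1169412
V = pitch²·Σt = 1.67²·472247/4250 = 309.894

t(0,3)=0.454 V=309.894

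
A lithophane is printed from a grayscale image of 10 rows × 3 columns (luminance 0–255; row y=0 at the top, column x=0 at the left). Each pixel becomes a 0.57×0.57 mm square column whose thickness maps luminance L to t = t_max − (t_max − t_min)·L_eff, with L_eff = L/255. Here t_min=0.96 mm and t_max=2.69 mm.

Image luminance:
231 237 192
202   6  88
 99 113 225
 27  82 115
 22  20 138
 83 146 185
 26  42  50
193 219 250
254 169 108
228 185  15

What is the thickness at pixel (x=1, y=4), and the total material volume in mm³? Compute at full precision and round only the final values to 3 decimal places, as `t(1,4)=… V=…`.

t(1,4)=2.554 V=17.513

span = t_max - t_min = 2.69 - 0.96 = 1.730
L(1,4) = 20, L_eff = 20/255 = 0.078431
t(1,4) = 2.69 - 1.730·0.078431 = 2.554
Σt over all 10·3 pixels = 2749/51 ≈ 53.9019608
V = pitch²·Σt = 0.57²·2749/51 = 17.513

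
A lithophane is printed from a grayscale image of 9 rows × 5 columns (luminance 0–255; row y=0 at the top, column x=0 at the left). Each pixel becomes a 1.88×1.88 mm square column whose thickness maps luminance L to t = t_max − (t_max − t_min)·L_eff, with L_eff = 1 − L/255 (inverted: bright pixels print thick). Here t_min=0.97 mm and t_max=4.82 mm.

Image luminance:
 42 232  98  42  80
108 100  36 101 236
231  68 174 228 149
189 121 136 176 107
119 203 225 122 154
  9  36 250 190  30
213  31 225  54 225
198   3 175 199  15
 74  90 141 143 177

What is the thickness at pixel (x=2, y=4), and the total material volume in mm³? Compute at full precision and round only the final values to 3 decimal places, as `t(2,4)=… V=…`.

span = t_max - t_min = 4.82 - 0.97 = 3.850
L(2,4) = 225, L_eff = 1 - 225/255 = 0.117647 (inverted)
t(2,4) = 4.82 - 3.850·0.117647 = 4.367
Σt over all 9·5 pixels = 4541/34 ≈ 133.5588235
V = pitch²·Σt = 1.88²·4541/34 = 472.050

t(2,4)=4.367 V=472.050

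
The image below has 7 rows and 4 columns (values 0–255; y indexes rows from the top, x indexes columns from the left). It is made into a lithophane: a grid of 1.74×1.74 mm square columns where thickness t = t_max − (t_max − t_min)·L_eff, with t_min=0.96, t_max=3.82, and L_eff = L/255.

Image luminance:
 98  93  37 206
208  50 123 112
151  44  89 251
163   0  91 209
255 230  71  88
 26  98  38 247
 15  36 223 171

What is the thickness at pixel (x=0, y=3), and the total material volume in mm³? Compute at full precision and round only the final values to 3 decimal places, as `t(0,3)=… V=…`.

t(0,3)=1.992 V=207.599

span = t_max - t_min = 3.82 - 0.96 = 2.860
L(0,3) = 163, L_eff = 163/255 = 0.639216
t(0,3) = 3.82 - 2.860·0.639216 = 1.992
Σt over all 7·4 pixels = 291417/4250 ≈ 68.5687059
V = pitch²·Σt = 1.74²·291417/4250 = 207.599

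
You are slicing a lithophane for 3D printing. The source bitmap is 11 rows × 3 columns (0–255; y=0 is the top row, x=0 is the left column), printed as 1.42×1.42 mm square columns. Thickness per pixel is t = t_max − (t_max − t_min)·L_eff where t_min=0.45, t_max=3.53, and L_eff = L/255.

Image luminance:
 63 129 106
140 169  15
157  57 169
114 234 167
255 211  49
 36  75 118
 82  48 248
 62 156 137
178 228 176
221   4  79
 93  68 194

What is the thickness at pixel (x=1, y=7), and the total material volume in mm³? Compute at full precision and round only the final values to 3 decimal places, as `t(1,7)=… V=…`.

span = t_max - t_min = 3.53 - 0.45 = 3.080
L(1,7) = 156, L_eff = 156/255 = 0.611765
t(1,7) = 3.53 - 3.080·0.611765 = 1.646
Σt over all 11·3 pixels = 1665191/25500 ≈ 65.3016078
V = pitch²·Σt = 1.42²·1665191/25500 = 131.674

t(1,7)=1.646 V=131.674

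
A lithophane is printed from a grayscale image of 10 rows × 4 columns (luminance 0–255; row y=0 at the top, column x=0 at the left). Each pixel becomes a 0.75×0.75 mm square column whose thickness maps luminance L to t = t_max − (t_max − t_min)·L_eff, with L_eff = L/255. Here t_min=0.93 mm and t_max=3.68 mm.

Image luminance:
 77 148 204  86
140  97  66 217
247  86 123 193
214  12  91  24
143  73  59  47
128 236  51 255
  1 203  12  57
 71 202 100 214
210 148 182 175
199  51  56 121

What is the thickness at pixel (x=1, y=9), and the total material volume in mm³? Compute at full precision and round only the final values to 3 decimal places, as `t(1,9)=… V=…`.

t(1,9)=3.130 V=52.354

span = t_max - t_min = 3.68 - 0.93 = 2.750
L(1,9) = 51, L_eff = 51/255 = 0.200000
t(1,9) = 3.68 - 2.750·0.200000 = 3.130
Σt over all 10·4 pixels = 6329/68 ≈ 93.0735294
V = pitch²·Σt = 0.75²·6329/68 = 52.354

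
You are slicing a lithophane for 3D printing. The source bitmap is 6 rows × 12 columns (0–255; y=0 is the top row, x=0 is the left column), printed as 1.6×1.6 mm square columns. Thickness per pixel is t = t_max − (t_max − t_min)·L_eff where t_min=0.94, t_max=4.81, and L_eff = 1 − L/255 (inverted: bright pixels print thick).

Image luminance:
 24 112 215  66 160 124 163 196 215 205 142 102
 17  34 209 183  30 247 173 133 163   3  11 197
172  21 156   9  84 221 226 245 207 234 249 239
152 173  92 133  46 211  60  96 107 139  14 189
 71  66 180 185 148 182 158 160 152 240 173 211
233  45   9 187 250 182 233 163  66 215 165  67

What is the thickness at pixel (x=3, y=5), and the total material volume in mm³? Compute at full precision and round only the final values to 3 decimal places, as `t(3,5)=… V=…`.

t(3,5)=3.778 V=574.988

span = t_max - t_min = 4.81 - 0.94 = 3.870
L(3,5) = 187, L_eff = 1 - 187/255 = 0.266667 (inverted)
t(3,5) = 4.81 - 3.870·0.266667 = 3.778
Σt over all 6·12 pixels = 95457/425 ≈ 224.6047059
V = pitch²·Σt = 1.6²·95457/425 = 574.988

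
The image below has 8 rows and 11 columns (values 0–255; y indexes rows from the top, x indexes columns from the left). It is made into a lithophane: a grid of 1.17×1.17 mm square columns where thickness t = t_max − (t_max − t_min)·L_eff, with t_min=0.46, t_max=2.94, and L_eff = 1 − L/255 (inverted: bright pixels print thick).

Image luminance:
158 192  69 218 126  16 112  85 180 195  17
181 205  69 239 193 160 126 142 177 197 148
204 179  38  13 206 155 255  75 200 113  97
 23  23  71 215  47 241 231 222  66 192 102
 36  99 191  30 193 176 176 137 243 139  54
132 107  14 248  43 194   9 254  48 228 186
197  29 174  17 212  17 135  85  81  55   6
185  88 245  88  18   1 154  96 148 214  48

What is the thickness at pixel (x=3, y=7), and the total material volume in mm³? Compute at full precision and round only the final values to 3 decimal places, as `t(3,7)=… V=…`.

span = t_max - t_min = 2.94 - 0.46 = 2.480
L(3,7) = 88, L_eff = 1 - 88/255 = 0.654902 (inverted)
t(3,7) = 2.94 - 2.480·0.654902 = 1.316
Σt over all 8·11 pixels = 321682/2125 ≈ 151.3797647
V = pitch²·Σt = 1.17²·321682/2125 = 207.224

t(3,7)=1.316 V=207.224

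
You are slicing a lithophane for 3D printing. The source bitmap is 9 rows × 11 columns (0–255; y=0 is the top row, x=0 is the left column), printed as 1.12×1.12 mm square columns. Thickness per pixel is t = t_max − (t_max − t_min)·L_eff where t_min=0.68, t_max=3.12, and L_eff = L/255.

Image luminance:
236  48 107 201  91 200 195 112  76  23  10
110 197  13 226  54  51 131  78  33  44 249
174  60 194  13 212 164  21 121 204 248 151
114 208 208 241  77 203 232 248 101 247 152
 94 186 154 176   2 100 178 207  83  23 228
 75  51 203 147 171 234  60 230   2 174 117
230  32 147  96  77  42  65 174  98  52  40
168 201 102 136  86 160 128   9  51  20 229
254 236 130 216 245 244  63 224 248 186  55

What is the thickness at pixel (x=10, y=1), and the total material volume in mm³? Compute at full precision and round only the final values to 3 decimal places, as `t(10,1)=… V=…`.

span = t_max - t_min = 3.12 - 0.68 = 2.440
L(10,1) = 249, L_eff = 249/255 = 0.976471
t(10,1) = 3.12 - 2.440·0.976471 = 0.737
Σt over all 9·11 pixels = 1150673/6375 ≈ 180.4977255
V = pitch²·Σt = 1.12²·1150673/6375 = 226.416

t(10,1)=0.737 V=226.416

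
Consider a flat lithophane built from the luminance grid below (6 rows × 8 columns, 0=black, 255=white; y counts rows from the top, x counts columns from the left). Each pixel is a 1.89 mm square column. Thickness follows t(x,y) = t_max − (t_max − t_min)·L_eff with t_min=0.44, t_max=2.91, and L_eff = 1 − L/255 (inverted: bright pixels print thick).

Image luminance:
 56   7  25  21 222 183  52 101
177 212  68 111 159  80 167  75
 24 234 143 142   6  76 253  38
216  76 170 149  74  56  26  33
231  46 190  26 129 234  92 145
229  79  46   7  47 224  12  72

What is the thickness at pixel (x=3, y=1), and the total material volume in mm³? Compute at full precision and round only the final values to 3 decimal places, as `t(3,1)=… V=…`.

span = t_max - t_min = 2.91 - 0.44 = 2.470
L(3,1) = 111, L_eff = 1 - 111/255 = 0.564706 (inverted)
t(3,1) = 2.91 - 2.470·0.564706 = 1.515
Σt over all 6·8 pixels = 611029/8500 ≈ 71.8857647
V = pitch²·Σt = 1.89²·611029/8500 = 256.783

t(3,1)=1.515 V=256.783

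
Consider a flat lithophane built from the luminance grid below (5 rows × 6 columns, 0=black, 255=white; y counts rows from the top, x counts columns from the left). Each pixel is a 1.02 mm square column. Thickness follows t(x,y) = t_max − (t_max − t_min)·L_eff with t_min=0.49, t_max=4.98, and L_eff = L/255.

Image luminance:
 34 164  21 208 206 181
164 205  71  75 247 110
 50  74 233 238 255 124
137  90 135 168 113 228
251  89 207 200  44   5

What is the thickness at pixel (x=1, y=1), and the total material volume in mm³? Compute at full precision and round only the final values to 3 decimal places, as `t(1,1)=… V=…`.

span = t_max - t_min = 4.98 - 0.49 = 4.490
L(1,1) = 205, L_eff = 205/255 = 0.803922
t(1,1) = 4.98 - 4.490·0.803922 = 1.370
Σt over all 5·6 pixels = 1866877/25500 ≈ 73.2108627
V = pitch²·Σt = 1.02²·1866877/25500 = 76.169

t(1,1)=1.370 V=76.169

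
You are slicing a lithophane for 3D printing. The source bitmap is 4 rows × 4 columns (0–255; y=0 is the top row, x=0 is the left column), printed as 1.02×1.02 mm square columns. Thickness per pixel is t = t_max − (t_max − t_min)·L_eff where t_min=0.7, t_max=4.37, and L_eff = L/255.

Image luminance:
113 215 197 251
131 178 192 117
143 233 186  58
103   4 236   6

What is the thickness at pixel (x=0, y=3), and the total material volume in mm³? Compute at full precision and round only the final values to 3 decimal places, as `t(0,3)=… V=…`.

span = t_max - t_min = 4.37 - 0.7 = 3.670
L(0,3) = 103, L_eff = 103/255 = 0.403922
t(0,3) = 4.37 - 3.670·0.403922 = 2.888
Σt over all 4·4 pixels = 53867/1500 ≈ 35.9113333
V = pitch²·Σt = 1.02²·53867/1500 = 37.362

t(0,3)=2.888 V=37.362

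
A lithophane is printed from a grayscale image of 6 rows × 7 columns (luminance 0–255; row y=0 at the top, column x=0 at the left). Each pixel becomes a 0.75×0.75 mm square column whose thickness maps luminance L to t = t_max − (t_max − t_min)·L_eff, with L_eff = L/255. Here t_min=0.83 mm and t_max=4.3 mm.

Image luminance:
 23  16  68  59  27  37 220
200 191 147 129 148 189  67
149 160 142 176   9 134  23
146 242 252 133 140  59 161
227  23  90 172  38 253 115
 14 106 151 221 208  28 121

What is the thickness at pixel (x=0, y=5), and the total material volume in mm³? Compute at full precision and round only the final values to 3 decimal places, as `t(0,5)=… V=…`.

span = t_max - t_min = 4.3 - 0.83 = 3.470
L(0,5) = 14, L_eff = 14/255 = 0.054902
t(0,5) = 4.3 - 3.470·0.054902 = 4.109
Σt over all 6·7 pixels = 466007/4250 ≈ 109.6487059
V = pitch²·Σt = 0.75²·466007/4250 = 61.677

t(0,5)=4.109 V=61.677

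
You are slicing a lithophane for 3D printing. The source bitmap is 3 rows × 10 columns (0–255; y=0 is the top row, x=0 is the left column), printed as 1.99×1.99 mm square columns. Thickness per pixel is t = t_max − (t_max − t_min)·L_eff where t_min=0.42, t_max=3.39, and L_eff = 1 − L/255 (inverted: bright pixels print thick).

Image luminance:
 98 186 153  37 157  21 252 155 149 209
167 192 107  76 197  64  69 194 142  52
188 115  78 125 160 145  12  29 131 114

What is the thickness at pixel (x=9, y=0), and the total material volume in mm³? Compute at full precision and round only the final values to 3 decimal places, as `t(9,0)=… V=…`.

t(9,0)=2.854 V=223.967

span = t_max - t_min = 3.39 - 0.42 = 2.970
L(9,0) = 209, L_eff = 1 - 209/255 = 0.180392 (inverted)
t(9,0) = 3.39 - 2.970·0.180392 = 2.854
Σt over all 3·10 pixels = 56.556
V = pitch²·Σt = 1.99²·56.556 = 223.967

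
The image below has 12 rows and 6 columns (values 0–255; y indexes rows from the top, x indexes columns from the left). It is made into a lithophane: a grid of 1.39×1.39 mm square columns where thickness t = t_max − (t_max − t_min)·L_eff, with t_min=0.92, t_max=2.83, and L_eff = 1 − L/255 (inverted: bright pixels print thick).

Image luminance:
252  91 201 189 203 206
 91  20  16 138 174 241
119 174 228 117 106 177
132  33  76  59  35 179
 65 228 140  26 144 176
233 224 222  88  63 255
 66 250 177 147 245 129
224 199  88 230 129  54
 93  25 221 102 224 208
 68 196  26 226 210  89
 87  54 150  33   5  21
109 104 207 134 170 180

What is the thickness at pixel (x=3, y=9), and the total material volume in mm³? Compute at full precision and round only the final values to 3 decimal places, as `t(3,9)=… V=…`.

span = t_max - t_min = 2.83 - 0.92 = 1.910
L(3,9) = 226, L_eff = 1 - 226/255 = 0.113725 (inverted)
t(3,9) = 2.83 - 1.910·0.113725 = 2.613
Σt over all 12·6 pixels = 3599311/25500 ≈ 141.1494510
V = pitch²·Σt = 1.39²·3599311/25500 = 272.715

t(3,9)=2.613 V=272.715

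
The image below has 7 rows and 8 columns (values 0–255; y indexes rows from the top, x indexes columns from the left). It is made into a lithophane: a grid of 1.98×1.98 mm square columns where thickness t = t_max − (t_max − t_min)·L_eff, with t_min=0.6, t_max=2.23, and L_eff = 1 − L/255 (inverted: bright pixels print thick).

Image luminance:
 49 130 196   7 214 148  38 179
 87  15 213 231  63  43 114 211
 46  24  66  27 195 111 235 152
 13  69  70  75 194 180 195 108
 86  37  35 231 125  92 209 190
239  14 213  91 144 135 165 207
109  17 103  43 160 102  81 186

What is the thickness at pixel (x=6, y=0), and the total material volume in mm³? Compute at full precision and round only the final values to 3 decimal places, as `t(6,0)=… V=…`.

t(6,0)=0.843 V=299.927

span = t_max - t_min = 2.23 - 0.6 = 1.630
L(6,0) = 38, L_eff = 1 - 38/255 = 0.850980 (inverted)
t(6,0) = 2.23 - 1.630·0.850980 = 0.843
Σt over all 7·8 pixels = 487714/6375 ≈ 76.5041569
V = pitch²·Σt = 1.98²·487714/6375 = 299.927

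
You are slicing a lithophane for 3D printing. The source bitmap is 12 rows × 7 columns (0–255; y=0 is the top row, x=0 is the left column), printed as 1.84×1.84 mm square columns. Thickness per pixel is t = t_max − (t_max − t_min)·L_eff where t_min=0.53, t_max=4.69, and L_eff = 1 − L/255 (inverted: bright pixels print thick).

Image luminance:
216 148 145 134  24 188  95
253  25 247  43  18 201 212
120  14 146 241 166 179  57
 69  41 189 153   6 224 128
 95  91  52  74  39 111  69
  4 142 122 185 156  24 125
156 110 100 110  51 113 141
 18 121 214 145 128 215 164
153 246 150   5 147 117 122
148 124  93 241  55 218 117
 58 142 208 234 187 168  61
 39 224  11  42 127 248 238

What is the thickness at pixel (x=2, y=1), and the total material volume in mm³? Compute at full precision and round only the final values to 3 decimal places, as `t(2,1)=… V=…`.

t(2,1)=4.559 V=740.602

span = t_max - t_min = 4.69 - 0.53 = 4.160
L(2,1) = 247, L_eff = 1 - 247/255 = 0.031373 (inverted)
t(2,1) = 4.69 - 4.160·0.031373 = 4.559
Σt over all 12·7 pixels = 92969/425 ≈ 218.7505882
V = pitch²·Σt = 1.84²·92969/425 = 740.602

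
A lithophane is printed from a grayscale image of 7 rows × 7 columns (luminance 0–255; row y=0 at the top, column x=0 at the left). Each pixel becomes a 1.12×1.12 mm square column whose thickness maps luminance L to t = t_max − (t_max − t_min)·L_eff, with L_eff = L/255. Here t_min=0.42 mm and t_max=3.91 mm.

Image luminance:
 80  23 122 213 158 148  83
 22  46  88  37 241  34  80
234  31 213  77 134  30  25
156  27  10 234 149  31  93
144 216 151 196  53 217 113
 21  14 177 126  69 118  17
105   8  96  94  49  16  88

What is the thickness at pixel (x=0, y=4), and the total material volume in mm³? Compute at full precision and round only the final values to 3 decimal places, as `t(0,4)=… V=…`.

t(0,4)=1.939 V=156.087

span = t_max - t_min = 3.91 - 0.42 = 3.490
L(0,4) = 144, L_eff = 144/255 = 0.564706
t(0,4) = 3.91 - 3.490·0.564706 = 1.939
Σt over all 7·7 pixels = 1586501/12750 ≈ 124.4314510
V = pitch²·Σt = 1.12²·1586501/12750 = 156.087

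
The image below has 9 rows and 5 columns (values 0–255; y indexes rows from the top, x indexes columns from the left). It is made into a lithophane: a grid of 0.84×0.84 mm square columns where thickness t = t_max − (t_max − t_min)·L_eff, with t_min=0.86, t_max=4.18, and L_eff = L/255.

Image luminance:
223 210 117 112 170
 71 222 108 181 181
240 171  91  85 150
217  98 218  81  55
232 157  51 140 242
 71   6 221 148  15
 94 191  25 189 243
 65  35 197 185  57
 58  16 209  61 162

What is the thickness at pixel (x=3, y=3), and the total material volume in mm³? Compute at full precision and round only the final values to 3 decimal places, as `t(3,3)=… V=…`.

t(3,3)=3.125 V=76.951

span = t_max - t_min = 4.18 - 0.86 = 3.320
L(3,3) = 81, L_eff = 81/255 = 0.317647
t(3,3) = 4.18 - 3.320·0.317647 = 3.125
Σt over all 9·5 pixels = 1390489/12750 ≈ 109.0579608
V = pitch²·Σt = 0.84²·1390489/12750 = 76.951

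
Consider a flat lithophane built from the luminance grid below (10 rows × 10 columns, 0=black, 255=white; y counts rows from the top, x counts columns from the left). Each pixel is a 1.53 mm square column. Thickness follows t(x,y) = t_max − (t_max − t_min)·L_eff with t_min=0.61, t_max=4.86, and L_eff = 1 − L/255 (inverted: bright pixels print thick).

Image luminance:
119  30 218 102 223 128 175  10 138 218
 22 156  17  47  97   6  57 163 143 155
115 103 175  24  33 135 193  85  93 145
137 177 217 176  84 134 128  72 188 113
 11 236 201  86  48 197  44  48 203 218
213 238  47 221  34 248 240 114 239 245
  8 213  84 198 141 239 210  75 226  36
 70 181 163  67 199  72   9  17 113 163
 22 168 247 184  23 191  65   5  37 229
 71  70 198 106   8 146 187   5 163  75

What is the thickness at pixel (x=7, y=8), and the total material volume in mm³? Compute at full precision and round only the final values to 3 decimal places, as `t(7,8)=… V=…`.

span = t_max - t_min = 4.86 - 0.61 = 4.250
L(7,8) = 5, L_eff = 1 - 5/255 = 0.980392 (inverted)
t(7,8) = 4.86 - 4.250·0.980392 = 0.693
Σt over all 10·10 pixels = 8113/30 ≈ 270.4333333
V = pitch²·Σt = 1.53²·8113/30 = 633.057

t(7,8)=0.693 V=633.057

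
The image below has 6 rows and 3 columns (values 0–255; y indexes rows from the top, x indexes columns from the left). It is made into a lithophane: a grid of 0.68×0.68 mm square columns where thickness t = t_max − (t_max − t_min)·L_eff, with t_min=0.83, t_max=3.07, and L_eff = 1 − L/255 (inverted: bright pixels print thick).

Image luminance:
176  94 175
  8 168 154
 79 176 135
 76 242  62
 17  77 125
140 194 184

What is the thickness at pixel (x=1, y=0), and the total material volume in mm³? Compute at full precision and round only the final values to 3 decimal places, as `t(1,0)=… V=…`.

span = t_max - t_min = 3.07 - 0.83 = 2.240
L(1,0) = 94, L_eff = 1 - 94/255 = 0.631373 (inverted)
t(1,0) = 3.07 - 2.240·0.631373 = 1.656
Σt over all 6·3 pixels = 446069/12750 ≈ 34.9858039
V = pitch²·Σt = 0.68²·446069/12750 = 16.177

t(1,0)=1.656 V=16.177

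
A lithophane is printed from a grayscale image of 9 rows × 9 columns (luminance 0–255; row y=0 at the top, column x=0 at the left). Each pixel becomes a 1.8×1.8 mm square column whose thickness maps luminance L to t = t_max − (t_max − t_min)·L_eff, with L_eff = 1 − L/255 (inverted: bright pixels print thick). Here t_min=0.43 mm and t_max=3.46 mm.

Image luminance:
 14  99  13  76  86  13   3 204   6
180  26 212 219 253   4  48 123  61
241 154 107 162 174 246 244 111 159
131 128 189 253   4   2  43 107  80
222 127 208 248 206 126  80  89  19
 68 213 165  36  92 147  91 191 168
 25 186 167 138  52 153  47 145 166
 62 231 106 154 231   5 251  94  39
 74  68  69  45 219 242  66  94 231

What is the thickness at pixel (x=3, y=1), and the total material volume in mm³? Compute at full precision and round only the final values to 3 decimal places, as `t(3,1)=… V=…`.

span = t_max - t_min = 3.46 - 0.43 = 3.030
L(3,1) = 219, L_eff = 1 - 219/255 = 0.141176 (inverted)
t(3,1) = 3.46 - 3.030·0.141176 = 3.032
Σt over all 9·9 pixels = 654593/4250 ≈ 154.0218824
V = pitch²·Σt = 1.8²·654593/4250 = 499.031

t(3,1)=3.032 V=499.031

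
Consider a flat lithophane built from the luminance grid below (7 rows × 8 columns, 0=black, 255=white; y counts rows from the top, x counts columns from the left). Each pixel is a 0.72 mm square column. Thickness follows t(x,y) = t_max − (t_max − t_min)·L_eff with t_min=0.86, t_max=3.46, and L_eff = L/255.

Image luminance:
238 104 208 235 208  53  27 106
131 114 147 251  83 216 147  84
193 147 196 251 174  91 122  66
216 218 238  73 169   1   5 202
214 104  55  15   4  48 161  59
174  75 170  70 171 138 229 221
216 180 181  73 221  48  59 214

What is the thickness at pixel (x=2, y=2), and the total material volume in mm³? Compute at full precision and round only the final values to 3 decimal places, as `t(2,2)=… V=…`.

t(2,2)=1.462 V=59.143

span = t_max - t_min = 3.46 - 0.86 = 2.600
L(2,2) = 196, L_eff = 196/255 = 0.768627
t(2,2) = 3.46 - 2.600·0.768627 = 1.462
Σt over all 7·8 pixels = 145462/1275 ≈ 114.0878431
V = pitch²·Σt = 0.72²·145462/1275 = 59.143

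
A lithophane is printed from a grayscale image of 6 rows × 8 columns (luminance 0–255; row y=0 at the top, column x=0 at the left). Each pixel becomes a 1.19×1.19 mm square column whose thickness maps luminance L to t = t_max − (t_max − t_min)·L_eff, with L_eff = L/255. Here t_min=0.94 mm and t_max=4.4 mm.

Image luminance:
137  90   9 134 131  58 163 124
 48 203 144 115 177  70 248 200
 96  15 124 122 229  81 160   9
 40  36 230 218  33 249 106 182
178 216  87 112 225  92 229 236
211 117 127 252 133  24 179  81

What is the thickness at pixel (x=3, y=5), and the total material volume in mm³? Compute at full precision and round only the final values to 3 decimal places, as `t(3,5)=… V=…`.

t(3,5)=0.981 V=174.570

span = t_max - t_min = 4.4 - 0.94 = 3.460
L(3,5) = 252, L_eff = 252/255 = 0.988235
t(3,5) = 4.4 - 3.460·0.988235 = 0.981
Σt over all 6·8 pixels = 52392/425 ≈ 123.2752941
V = pitch²·Σt = 1.19²·52392/425 = 174.570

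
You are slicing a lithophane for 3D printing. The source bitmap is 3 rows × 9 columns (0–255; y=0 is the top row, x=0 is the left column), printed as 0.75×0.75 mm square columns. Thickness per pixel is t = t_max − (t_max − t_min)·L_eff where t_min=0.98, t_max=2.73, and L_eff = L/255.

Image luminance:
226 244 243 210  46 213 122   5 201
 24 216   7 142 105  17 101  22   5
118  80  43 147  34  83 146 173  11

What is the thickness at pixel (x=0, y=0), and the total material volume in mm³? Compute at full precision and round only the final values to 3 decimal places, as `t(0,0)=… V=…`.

t(0,0)=1.179 V=29.943

span = t_max - t_min = 2.73 - 0.98 = 1.750
L(0,0) = 226, L_eff = 226/255 = 0.886275
t(0,0) = 2.73 - 1.750·0.886275 = 1.179
Σt over all 3·9 pixels = 271481/5100 ≈ 53.2315686
V = pitch²·Σt = 0.75²·271481/5100 = 29.943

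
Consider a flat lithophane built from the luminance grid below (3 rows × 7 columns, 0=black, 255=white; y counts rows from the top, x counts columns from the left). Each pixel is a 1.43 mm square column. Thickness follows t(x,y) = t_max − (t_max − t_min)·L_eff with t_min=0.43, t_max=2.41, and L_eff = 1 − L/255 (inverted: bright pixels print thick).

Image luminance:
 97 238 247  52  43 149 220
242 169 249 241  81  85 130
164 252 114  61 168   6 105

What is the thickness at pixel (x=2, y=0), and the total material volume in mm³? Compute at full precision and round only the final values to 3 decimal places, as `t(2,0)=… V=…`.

t(2,0)=2.348 V=67.894

span = t_max - t_min = 2.41 - 0.43 = 1.980
L(2,0) = 247, L_eff = 1 - 247/255 = 0.031373 (inverted)
t(2,0) = 2.41 - 1.980·0.031373 = 2.348
Σt over all 3·7 pixels = 282213/8500 ≈ 33.2015294
V = pitch²·Σt = 1.43²·282213/8500 = 67.894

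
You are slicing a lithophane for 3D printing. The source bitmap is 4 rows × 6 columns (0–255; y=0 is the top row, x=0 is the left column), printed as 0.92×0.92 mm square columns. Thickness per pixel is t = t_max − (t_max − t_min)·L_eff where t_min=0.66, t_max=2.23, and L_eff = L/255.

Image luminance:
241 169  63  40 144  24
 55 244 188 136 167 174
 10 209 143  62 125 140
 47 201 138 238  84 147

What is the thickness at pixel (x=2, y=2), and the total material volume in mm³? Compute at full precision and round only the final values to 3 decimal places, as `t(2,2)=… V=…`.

t(2,2)=1.350 V=28.681

span = t_max - t_min = 2.23 - 0.66 = 1.570
L(2,2) = 143, L_eff = 143/255 = 0.560784
t(2,2) = 2.23 - 1.570·0.560784 = 1.350
Σt over all 4·6 pixels = 288029/8500 ≈ 33.8857647
V = pitch²·Σt = 0.92²·288029/8500 = 28.681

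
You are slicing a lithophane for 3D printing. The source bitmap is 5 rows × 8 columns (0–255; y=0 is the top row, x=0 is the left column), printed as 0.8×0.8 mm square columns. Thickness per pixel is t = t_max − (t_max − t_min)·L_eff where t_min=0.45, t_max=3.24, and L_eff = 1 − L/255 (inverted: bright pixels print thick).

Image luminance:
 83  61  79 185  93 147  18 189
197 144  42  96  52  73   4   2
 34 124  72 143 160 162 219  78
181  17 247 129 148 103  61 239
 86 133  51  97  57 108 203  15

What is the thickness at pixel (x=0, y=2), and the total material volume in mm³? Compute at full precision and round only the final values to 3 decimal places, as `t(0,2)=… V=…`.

span = t_max - t_min = 3.24 - 0.45 = 2.790
L(0,2) = 34, L_eff = 1 - 34/255 = 0.866667 (inverted)
t(0,2) = 3.24 - 2.790·0.866667 = 0.822
Σt over all 5·8 pixels = 138969/2125 ≈ 65.3971765
V = pitch²·Σt = 0.8²·138969/2125 = 41.854

t(0,2)=0.822 V=41.854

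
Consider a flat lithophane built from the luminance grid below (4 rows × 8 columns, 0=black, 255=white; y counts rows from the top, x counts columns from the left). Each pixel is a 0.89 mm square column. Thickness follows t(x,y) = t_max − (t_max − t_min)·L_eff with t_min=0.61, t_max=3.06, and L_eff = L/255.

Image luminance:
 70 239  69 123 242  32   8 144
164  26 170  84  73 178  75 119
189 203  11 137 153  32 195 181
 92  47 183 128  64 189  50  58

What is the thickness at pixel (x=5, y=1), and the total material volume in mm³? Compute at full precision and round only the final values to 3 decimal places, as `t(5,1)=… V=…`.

span = t_max - t_min = 3.06 - 0.61 = 2.450
L(5,1) = 178, L_eff = 178/255 = 0.698039
t(5,1) = 3.06 - 2.450·0.698039 = 1.350
Σt over all 4·8 pixels = 15836/255 ≈ 62.1019608
V = pitch²·Σt = 0.89²·15836/255 = 49.191

t(5,1)=1.350 V=49.191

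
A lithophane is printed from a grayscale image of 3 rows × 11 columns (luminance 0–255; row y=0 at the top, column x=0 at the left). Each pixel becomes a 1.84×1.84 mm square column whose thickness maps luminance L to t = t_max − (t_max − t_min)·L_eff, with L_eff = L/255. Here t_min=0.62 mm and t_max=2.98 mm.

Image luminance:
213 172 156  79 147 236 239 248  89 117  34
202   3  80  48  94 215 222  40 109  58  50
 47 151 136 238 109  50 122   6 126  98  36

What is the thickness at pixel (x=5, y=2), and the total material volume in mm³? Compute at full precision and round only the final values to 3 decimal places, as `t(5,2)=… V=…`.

span = t_max - t_min = 2.98 - 0.62 = 2.360
L(5,2) = 50, L_eff = 50/255 = 0.196078
t(5,2) = 2.98 - 2.360·0.196078 = 2.517
Σt over all 3·11 pixels = 6283/102 ≈ 61.5980392
V = pitch²·Σt = 1.84²·6283/102 = 208.546

t(5,2)=2.517 V=208.546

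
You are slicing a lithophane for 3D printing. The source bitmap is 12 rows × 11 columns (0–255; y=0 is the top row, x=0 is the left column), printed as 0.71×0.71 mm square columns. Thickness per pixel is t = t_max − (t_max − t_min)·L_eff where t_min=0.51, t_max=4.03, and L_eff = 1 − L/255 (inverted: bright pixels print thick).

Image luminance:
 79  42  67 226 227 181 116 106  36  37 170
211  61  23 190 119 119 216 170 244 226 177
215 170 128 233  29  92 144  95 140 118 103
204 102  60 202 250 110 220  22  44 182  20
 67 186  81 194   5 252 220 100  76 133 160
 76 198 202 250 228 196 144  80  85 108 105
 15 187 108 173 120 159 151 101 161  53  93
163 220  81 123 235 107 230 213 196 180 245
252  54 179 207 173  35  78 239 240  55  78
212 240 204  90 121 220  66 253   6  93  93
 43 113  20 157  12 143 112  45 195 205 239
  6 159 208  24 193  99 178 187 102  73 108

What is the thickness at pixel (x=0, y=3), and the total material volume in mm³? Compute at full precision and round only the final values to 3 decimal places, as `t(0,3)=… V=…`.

span = t_max - t_min = 4.03 - 0.51 = 3.520
L(0,3) = 204, L_eff = 1 - 204/255 = 0.200000 (inverted)
t(0,3) = 4.03 - 3.520·0.200000 = 3.326
Σt over all 12·11 pixels = 27071/85 ≈ 318.4823529
V = pitch²·Σt = 0.71²·27071/85 = 160.547

t(0,3)=3.326 V=160.547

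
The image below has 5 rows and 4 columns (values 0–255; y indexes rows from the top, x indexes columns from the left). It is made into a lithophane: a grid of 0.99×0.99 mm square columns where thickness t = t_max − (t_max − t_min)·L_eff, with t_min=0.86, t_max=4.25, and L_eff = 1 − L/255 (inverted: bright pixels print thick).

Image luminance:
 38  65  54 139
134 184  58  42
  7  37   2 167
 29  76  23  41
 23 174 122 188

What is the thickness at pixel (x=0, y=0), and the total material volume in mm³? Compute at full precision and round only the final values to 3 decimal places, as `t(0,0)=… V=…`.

t(0,0)=1.365 V=37.744

span = t_max - t_min = 4.25 - 0.86 = 3.390
L(0,0) = 38, L_eff = 1 - 38/255 = 0.850980 (inverted)
t(0,0) = 4.25 - 3.390·0.850980 = 1.365
Σt over all 5·4 pixels = 327339/8500 ≈ 38.5104706
V = pitch²·Σt = 0.99²·327339/8500 = 37.744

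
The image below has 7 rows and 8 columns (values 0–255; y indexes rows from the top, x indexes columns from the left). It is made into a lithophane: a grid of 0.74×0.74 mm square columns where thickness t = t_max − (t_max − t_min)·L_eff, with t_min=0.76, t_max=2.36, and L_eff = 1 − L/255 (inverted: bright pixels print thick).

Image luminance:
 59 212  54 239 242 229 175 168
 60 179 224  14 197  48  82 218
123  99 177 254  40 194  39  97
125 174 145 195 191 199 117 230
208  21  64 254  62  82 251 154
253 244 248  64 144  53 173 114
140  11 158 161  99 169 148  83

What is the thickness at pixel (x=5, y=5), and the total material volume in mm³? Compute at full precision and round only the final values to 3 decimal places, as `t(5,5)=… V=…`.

t(5,5)=1.093 V=51.333

span = t_max - t_min = 2.36 - 0.76 = 1.600
L(5,5) = 53, L_eff = 1 - 53/255 = 0.792157 (inverted)
t(5,5) = 2.36 - 1.600·0.792157 = 1.093
Σt over all 7·8 pixels = 7968/85 ≈ 93.7411765
V = pitch²·Σt = 0.74²·7968/85 = 51.333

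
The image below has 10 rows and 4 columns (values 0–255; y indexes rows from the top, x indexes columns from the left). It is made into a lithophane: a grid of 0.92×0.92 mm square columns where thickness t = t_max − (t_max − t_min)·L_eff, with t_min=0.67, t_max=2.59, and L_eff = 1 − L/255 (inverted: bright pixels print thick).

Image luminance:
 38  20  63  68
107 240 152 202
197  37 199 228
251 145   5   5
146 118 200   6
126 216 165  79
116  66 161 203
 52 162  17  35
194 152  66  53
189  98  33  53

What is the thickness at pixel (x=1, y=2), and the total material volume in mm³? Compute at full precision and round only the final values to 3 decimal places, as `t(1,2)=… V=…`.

span = t_max - t_min = 2.59 - 0.67 = 1.920
L(1,2) = 37, L_eff = 1 - 37/255 = 0.854902 (inverted)
t(1,2) = 2.59 - 1.920·0.854902 = 0.949
Σt over all 10·4 pixels = 131558/2125 ≈ 61.9096471
V = pitch²·Σt = 0.92²·131558/2125 = 52.400

t(1,2)=0.949 V=52.400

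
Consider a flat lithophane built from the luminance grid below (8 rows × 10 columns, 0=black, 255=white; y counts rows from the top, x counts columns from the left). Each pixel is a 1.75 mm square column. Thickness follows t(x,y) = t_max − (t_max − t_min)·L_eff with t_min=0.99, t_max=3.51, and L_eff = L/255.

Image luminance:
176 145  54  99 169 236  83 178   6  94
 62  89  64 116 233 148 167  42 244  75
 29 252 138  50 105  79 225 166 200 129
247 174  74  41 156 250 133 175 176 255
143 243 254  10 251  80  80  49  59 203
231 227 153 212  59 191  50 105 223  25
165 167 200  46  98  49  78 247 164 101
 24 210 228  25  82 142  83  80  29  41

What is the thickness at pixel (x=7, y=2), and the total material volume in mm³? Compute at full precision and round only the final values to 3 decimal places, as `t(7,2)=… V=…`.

t(7,2)=1.870 V=537.903

span = t_max - t_min = 3.51 - 0.99 = 2.520
L(7,2) = 166, L_eff = 166/255 = 0.650980
t(7,2) = 3.51 - 2.520·0.650980 = 1.870
Σt over all 8·10 pixels = 373239/2125 ≈ 175.6418824
V = pitch²·Σt = 1.75²·373239/2125 = 537.903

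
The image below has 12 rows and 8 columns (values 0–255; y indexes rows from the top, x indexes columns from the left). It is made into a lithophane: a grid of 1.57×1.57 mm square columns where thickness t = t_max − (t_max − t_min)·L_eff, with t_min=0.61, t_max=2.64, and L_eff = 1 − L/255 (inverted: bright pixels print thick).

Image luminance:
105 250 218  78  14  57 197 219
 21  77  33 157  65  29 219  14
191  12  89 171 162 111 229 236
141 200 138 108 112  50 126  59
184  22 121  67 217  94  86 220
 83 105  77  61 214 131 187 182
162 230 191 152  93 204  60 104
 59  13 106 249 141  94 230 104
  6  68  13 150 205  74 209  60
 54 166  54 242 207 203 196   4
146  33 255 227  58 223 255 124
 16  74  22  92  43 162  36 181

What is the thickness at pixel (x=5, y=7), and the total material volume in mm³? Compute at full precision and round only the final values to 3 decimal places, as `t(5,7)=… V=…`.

t(5,7)=1.358 V=379.599

span = t_max - t_min = 2.64 - 0.61 = 2.030
L(5,7) = 94, L_eff = 1 - 94/255 = 0.631373 (inverted)
t(5,7) = 2.64 - 2.030·0.631373 = 1.358
Σt over all 12·8 pixels = 3927047/25500 ≈ 154.0018431
V = pitch²·Σt = 1.57²·3927047/25500 = 379.599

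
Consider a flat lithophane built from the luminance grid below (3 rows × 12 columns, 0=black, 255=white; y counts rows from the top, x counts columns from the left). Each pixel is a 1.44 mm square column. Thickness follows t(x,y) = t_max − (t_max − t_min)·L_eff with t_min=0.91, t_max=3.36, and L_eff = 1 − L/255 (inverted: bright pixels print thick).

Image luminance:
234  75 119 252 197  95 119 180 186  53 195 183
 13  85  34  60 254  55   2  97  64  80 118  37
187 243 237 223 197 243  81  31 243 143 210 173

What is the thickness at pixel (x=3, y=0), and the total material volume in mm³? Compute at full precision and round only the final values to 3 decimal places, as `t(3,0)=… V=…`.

span = t_max - t_min = 3.36 - 0.91 = 2.450
L(3,0) = 252, L_eff = 1 - 252/255 = 0.011765 (inverted)
t(3,0) = 3.36 - 2.450·0.011765 = 3.331
Σt over all 3·12 pixels = 80.78
V = pitch²·Σt = 1.44²·80.78 = 167.505

t(3,0)=3.331 V=167.505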